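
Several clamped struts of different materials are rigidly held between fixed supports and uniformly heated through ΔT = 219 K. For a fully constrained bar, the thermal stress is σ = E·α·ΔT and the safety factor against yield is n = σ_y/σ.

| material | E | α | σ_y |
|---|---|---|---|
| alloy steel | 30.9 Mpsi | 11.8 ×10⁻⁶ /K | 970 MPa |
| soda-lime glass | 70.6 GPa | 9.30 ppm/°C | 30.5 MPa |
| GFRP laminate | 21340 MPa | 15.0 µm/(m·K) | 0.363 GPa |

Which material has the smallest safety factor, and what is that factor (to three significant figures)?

soda-lime glass, n = 0.212

With everything in SI (GPa, ×10⁻⁶/K, MPa):
  alloy steel: E = 213.0, α = 11.8, σ_y = 970.0 → σ = 551 MPa, n = 1.76
  soda-lime glass: E = 70.60, α = 9.30, σ_y = 30.50 → σ = 144 MPa, n = 0.212
  GFRP laminate: E = 21.34, α = 15.0, σ_y = 363.0 → σ = 70.1 MPa, n = 5.18
Soda-lime glass has the lowest safety factor, n = 0.212.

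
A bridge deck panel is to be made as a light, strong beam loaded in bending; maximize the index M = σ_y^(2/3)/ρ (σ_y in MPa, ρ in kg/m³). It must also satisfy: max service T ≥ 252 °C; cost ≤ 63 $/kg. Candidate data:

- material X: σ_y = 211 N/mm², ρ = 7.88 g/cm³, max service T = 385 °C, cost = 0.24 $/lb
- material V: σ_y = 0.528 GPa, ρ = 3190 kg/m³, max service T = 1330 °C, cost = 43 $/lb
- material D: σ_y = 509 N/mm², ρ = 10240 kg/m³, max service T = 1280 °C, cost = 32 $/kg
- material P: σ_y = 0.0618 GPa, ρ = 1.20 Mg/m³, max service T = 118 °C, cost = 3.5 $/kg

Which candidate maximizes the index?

material D

Screen on constraints: max service T ≥ 252 °C; cost ≤ 63 $/kg. Survivors: material X, material D.
After converting to SI:
  material X: σ_y = 211.0 MPa, ρ = 7880 kg/m³
  material D: σ_y = 509.0 MPa, ρ = 10240 kg/m³
  material D: M = 6.23×10⁻³
  material X: M = 4.50×10⁻³
Highest index: material D.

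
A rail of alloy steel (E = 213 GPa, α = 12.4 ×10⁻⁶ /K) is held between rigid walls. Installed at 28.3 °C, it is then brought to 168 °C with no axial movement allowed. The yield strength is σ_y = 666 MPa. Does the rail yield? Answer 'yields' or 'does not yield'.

does not yield

ΔT = 139.7 K. Constrained thermal stress σ = E·α·ΔT = 213.0×10³ MPa × 12.4×10⁻⁶ × 139.7 = 369 MPa (compressive).
Compare to σ_y = 666 MPa: σ < σ_y, so it does not yield.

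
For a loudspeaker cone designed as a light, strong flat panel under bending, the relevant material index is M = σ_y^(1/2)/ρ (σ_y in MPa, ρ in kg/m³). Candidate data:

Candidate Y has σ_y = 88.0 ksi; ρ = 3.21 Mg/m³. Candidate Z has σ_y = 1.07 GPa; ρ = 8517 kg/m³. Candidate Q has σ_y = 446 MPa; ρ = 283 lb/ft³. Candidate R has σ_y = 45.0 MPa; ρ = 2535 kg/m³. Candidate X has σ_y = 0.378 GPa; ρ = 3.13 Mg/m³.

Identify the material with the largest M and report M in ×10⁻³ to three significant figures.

Convert each candidate to consistent units, then evaluate M:
  candidate Y: σ_y = 606.7 MPa, ρ = 3210 kg/m³
  candidate Z: σ_y = 1070 MPa, ρ = 8517 kg/m³
  candidate Q: σ_y = 446.0 MPa, ρ = 4533 kg/m³
  candidate R: σ_y = 45.00 MPa, ρ = 2535 kg/m³
  candidate X: σ_y = 378.0 MPa, ρ = 3130 kg/m³
  candidate Y: M = 7.67×10⁻³
  candidate X: M = 6.21×10⁻³
  candidate Q: M = 4.66×10⁻³
  candidate Z: M = 3.84×10⁻³
  candidate R: M = 2.65×10⁻³
The maximum is for candidate Y.

candidate Y, M = 7.67×10⁻³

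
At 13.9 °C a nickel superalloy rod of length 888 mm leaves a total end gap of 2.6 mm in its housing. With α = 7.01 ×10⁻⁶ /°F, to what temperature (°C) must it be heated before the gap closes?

α = 7.01×10⁻⁶/°F × 9/5 = 12.6×10⁻⁶/K.
α·L₀·ΔT = 2.6 mm ⇒ ΔT = 2.6 / (12.6×10⁻⁶ × 888.0) = 232.0 K.
T = 13.9 + 232.0 = 245.9 °C.

246 °C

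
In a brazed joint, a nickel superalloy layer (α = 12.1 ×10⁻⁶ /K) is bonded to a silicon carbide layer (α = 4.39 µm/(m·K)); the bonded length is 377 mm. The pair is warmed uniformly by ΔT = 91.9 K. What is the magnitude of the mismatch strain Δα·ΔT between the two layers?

7.09×10⁻⁴

Δα = |12.1 − 4.39|×10⁻⁶/K = 7.71×10⁻⁶/K.
Mismatch strain = Δα·ΔT = 7.71×10⁻⁶ × 91.9 = 7.09×10⁻⁴.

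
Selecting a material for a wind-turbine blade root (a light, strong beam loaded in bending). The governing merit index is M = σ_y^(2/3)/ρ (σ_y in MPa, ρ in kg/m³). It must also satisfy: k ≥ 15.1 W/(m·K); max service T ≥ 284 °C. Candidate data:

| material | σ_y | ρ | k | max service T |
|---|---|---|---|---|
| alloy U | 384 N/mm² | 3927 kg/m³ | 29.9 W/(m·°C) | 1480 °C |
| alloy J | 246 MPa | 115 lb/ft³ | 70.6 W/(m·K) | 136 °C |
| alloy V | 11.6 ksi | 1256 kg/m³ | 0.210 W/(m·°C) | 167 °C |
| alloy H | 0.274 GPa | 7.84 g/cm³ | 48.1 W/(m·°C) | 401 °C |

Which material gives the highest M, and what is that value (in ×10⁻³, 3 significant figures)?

Screen on constraints: k ≥ 15.1 W/(m·K); max service T ≥ 284 °C. Survivors: alloy U, alloy H.
Normalizing units and computing the index:
  alloy U: σ_y = 384.0 MPa, ρ = 3927 kg/m³
  alloy H: σ_y = 274.0 MPa, ρ = 7840 kg/m³
  alloy U: M = 13.5×10⁻³
  alloy H: M = 5.38×10⁻³
Alloy U ranks first.

alloy U, M = 13.5×10⁻³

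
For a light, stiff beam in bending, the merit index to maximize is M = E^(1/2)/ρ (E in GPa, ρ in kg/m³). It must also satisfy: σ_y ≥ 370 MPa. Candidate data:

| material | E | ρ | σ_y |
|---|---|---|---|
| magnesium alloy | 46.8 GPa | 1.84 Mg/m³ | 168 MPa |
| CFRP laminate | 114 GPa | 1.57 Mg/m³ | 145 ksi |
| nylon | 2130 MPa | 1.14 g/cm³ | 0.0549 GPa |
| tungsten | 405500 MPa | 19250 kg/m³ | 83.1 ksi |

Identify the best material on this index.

Screen on constraints: σ_y ≥ 370 MPa. Survivors: CFRP laminate, tungsten.
After converting to SI:
  CFRP laminate: E = 114.0 GPa, ρ = 1570 kg/m³
  tungsten: E = 405.5 GPa, ρ = 19250 kg/m³
  CFRP laminate: M = 6.80×10⁻³
  tungsten: M = 1.05×10⁻³
The maximum is for CFRP laminate.

CFRP laminate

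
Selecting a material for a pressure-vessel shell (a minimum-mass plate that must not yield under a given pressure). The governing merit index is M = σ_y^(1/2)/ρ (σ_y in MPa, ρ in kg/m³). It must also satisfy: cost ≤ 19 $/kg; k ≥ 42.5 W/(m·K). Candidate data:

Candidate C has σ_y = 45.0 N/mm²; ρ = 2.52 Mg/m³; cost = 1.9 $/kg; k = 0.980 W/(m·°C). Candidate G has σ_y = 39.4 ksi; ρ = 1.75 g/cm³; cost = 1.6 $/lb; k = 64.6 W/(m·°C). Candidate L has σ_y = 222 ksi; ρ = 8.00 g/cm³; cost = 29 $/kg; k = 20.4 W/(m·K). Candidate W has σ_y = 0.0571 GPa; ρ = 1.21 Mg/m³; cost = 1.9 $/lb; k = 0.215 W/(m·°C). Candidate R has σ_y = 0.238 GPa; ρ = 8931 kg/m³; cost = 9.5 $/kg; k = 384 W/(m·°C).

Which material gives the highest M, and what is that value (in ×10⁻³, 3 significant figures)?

candidate G, M = 9.42×10⁻³

Screen on constraints: cost ≤ 19 $/kg; k ≥ 42.5 W/(m·K). Survivors: candidate G, candidate R.
Normalizing units and computing the index:
  candidate G: σ_y = 271.7 MPa, ρ = 1750 kg/m³
  candidate R: σ_y = 238.0 MPa, ρ = 8931 kg/m³
  candidate G: M = 9.42×10⁻³
  candidate R: M = 1.73×10⁻³
Highest index: candidate G.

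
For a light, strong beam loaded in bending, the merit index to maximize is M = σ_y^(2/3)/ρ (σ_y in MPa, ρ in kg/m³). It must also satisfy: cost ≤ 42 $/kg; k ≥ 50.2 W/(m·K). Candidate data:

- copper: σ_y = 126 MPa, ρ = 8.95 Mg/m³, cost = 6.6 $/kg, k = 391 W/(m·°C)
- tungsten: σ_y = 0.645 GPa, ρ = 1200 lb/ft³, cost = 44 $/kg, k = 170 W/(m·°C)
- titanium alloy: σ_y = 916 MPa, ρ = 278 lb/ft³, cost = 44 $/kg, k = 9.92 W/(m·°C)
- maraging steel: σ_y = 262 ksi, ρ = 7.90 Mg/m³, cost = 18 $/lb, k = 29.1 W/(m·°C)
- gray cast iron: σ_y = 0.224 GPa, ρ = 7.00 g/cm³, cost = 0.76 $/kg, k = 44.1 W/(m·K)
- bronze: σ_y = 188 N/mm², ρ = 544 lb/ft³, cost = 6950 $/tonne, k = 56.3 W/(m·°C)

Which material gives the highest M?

Screen on constraints: cost ≤ 42 $/kg; k ≥ 50.2 W/(m·K). Survivors: copper, bronze.
Putting every candidate on a common basis:
  copper: σ_y = 126.0 MPa, ρ = 8950 kg/m³
  bronze: σ_y = 188.0 MPa, ρ = 8714 kg/m³
  bronze: M = 3.77×10⁻³
  copper: M = 2.81×10⁻³
The maximum is for bronze.

bronze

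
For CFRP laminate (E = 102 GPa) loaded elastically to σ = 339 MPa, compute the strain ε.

3.32×10⁻³

ε = σ/E = 339 / 102000 = 3.32×10⁻³.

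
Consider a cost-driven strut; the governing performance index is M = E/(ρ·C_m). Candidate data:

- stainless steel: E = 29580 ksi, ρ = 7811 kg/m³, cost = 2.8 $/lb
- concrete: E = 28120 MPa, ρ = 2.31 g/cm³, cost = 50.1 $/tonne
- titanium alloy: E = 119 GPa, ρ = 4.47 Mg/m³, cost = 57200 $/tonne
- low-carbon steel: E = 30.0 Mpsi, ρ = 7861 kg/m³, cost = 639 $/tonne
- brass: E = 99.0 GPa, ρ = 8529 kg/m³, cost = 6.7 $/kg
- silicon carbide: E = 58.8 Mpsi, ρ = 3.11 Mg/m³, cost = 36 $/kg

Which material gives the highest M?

concrete

Putting every candidate on a common basis:
  stainless steel: E = 203.9 GPa, ρ = 7811 kg/m³, cost = 6.173 $/kg
  concrete: E = 28.12 GPa, ρ = 2310 kg/m³, cost = 0.05010 $/kg
  titanium alloy: E = 119.0 GPa, ρ = 4470 kg/m³, cost = 57.20 $/kg
  low-carbon steel: E = 206.8 GPa, ρ = 7861 kg/m³, cost = 0.6390 $/kg
  brass: E = 99.00 GPa, ρ = 8529 kg/m³, cost = 6.700 $/kg
  silicon carbide: E = 405.4 GPa, ρ = 3110 kg/m³, cost = 36.00 $/kg
  concrete: M = 243 MN·m per $
  low-carbon steel: M = 41.2 MN·m per $
  stainless steel: M = 4.23 MN·m per $
  silicon carbide: M = 3.62 MN·m per $
  brass: M = 1.73 MN·m per $
  titanium alloy: M = 0.465 MN·m per $
Concrete ranks first.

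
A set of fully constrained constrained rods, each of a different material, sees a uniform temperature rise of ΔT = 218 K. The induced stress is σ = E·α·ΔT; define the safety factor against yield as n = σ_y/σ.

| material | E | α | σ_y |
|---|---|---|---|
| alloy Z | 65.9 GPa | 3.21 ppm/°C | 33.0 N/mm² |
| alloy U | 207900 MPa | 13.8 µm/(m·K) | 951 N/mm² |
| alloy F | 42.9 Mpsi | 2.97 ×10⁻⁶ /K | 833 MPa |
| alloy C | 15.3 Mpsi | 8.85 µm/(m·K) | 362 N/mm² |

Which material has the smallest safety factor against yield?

alloy Z

Per material, after unit conversion:
  alloy Z: E = 65.90, α = 3.21, σ_y = 33.00 → σ = 46.1 MPa, n = 0.716
  alloy U: E = 207.9, α = 13.8, σ_y = 951.0 → σ = 625 MPa, n = 1.52
  alloy F: E = 295.8, α = 2.97, σ_y = 833.0 → σ = 192 MPa, n = 4.35
  alloy C: E = 105.5, α = 8.85, σ_y = 362.0 → σ = 204 MPa, n = 1.78
The minimum is alloy Z at n = 0.716.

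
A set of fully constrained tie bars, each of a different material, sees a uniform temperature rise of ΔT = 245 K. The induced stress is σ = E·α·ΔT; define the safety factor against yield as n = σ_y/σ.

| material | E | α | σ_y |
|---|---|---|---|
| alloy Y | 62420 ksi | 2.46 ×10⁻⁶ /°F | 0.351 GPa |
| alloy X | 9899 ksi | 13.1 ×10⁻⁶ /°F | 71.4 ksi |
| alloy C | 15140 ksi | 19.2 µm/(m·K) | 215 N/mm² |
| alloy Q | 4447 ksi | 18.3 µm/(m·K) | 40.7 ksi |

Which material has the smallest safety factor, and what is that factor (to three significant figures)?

In consistent units (E in GPa, α in ×10⁻⁶/K, σ_y in MPa):
  alloy Y: E = 430.4, α = 4.43, σ_y = 351.0 → σ = 467 MPa, n = 0.752
  alloy X: E = 68.25, α = 23.6, σ_y = 492.3 → σ = 394 MPa, n = 1.25
  alloy C: E = 104.4, α = 19.2, σ_y = 215.0 → σ = 491 MPa, n = 0.438
  alloy Q: E = 30.66, α = 18.3, σ_y = 280.6 → σ = 137 MPa, n = 2.04
Smallest n: alloy C with n = 0.438.

alloy C, n = 0.438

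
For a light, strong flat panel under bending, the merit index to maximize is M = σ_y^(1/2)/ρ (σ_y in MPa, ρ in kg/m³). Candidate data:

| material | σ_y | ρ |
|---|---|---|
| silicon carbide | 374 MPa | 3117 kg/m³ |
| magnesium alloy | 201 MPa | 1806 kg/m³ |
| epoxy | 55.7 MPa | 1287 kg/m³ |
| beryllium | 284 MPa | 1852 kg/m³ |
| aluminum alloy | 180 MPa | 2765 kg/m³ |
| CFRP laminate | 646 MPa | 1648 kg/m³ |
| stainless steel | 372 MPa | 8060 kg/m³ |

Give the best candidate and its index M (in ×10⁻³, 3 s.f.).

Evaluate M for each candidate:
  CFRP laminate: M = 15.4×10⁻³
  beryllium: M = 9.10×10⁻³
  magnesium alloy: M = 7.85×10⁻³
  silicon carbide: M = 6.20×10⁻³
  epoxy: M = 5.80×10⁻³
  aluminum alloy: M = 4.85×10⁻³
  stainless steel: M = 2.39×10⁻³
CFRP laminate has the largest M.

CFRP laminate, M = 15.4×10⁻³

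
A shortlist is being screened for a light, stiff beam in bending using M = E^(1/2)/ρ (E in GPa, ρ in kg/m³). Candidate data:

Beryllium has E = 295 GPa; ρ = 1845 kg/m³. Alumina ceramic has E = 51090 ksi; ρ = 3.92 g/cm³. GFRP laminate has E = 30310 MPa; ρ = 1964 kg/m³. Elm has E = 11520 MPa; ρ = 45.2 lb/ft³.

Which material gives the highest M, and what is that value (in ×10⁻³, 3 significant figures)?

In SI units:
  beryllium: E = 295.0 GPa, ρ = 1845 kg/m³
  alumina ceramic: E = 352.3 GPa, ρ = 3920 kg/m³
  GFRP laminate: E = 30.31 GPa, ρ = 1964 kg/m³
  elm: E = 11.52 GPa, ρ = 724.0 kg/m³
  beryllium: M = 9.31×10⁻³
  alumina ceramic: M = 4.79×10⁻³
  elm: M = 4.69×10⁻³
  GFRP laminate: M = 2.80×10⁻³
Highest index: beryllium.

beryllium, M = 9.31×10⁻³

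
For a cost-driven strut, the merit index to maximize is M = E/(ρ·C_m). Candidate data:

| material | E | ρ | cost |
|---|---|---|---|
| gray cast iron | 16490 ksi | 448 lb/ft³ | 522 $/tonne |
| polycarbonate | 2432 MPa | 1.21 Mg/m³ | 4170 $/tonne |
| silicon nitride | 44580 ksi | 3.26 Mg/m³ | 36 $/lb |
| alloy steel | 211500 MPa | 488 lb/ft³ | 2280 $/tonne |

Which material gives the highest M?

gray cast iron

Convert each candidate to consistent units, then evaluate M:
  gray cast iron: E = 113.7 GPa, ρ = 7176 kg/m³, cost = 0.5220 $/kg
  polycarbonate: E = 2.432 GPa, ρ = 1210 kg/m³, cost = 4.170 $/kg
  silicon nitride: E = 307.4 GPa, ρ = 3260 kg/m³, cost = 79.37 $/kg
  alloy steel: E = 211.5 GPa, ρ = 7817 kg/m³, cost = 2.280 $/kg
  gray cast iron: M = 30.4 MN·m per $
  alloy steel: M = 11.9 MN·m per $
  silicon nitride: M = 1.19 MN·m per $
  polycarbonate: M = 0.482 MN·m per $
Gray cast iron has the largest M.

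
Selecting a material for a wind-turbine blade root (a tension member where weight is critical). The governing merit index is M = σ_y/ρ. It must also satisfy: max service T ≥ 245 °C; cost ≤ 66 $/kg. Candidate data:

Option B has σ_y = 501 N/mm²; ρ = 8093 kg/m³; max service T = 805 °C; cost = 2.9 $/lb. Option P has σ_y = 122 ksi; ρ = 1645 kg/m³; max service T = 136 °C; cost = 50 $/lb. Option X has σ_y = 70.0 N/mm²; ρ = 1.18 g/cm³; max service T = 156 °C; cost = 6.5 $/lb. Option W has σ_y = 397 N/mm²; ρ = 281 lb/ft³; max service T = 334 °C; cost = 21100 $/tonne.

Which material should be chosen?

option W

Screen on constraints: max service T ≥ 245 °C; cost ≤ 66 $/kg. Survivors: option B, option W.
Putting every candidate on a common basis:
  option B: σ_y = 501.0 MPa, ρ = 8093 kg/m³
  option W: σ_y = 397.0 MPa, ρ = 4501 kg/m³
  option W: M = 88.2 kN·m/kg
  option B: M = 61.9 kN·m/kg
Option W ranks first.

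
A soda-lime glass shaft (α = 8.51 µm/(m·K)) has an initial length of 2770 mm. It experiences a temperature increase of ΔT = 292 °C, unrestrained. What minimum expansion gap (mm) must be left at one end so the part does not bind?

6.88 mm

ΔL = α·L₀·ΔT = 8.51×10⁻⁶ × 2770 mm × 292.0 K = 6.88 mm.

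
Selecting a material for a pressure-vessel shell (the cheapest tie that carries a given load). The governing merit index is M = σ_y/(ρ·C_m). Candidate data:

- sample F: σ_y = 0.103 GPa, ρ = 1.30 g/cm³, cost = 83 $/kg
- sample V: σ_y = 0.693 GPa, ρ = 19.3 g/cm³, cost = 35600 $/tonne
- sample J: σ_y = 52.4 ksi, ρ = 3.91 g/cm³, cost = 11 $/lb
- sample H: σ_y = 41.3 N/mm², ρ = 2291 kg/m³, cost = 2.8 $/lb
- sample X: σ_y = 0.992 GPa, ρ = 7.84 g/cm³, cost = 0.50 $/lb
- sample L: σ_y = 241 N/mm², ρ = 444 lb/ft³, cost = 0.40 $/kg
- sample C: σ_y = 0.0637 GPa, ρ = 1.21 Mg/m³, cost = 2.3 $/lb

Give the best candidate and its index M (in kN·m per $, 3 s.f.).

sample X, M = 115 kN·m per $

Normalizing units and computing the index:
  sample F: σ_y = 103.0 MPa, ρ = 1300 kg/m³, cost = 83.00 $/kg
  sample V: σ_y = 693.0 MPa, ρ = 19300 kg/m³, cost = 35.60 $/kg
  sample J: σ_y = 361.3 MPa, ρ = 3910 kg/m³, cost = 24.25 $/kg
  sample H: σ_y = 41.30 MPa, ρ = 2291 kg/m³, cost = 6.173 $/kg
  sample X: σ_y = 992.0 MPa, ρ = 7840 kg/m³, cost = 1.102 $/kg
  sample L: σ_y = 241.0 MPa, ρ = 7112 kg/m³, cost = 0.4000 $/kg
  sample C: σ_y = 63.70 MPa, ρ = 1210 kg/m³, cost = 5.071 $/kg
  sample X: M = 115 kN·m per $
  sample L: M = 84.7 kN·m per $
  sample C: M = 10.4 kN·m per $
  sample J: M = 3.81 kN·m per $
  sample H: M = 2.92 kN·m per $
  sample V: M = 1.01 kN·m per $
  sample F: M = 0.955 kN·m per $
The maximum is for sample X.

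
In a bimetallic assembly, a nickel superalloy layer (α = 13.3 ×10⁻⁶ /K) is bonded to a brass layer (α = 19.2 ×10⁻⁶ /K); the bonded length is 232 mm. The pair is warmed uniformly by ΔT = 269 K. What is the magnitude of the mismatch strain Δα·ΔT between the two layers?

Δα = |13.3 − 19.2|×10⁻⁶/K = 5.90×10⁻⁶/K.
Mismatch strain = Δα·ΔT = 5.90×10⁻⁶ × 269.0 = 1.59×10⁻³.

1.59×10⁻³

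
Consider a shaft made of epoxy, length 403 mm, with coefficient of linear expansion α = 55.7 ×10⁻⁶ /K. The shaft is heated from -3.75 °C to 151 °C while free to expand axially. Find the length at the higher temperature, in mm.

ΔT = 151 − (-3.75) = 154.8 K.
ΔL = α·L₀·ΔT = 55.7×10⁻⁶ × 403 mm × 154.8 K = 3.47 mm.
L = L₀ + ΔL = 403 + 3.47 = 406.47 mm.

406.47 mm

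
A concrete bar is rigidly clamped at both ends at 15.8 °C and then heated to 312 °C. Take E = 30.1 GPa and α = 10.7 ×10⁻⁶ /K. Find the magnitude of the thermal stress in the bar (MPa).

95.4 MPa

ΔT = 296.2 K. Constrained thermal stress σ = E·α·ΔT = 30.10×10³ MPa × 10.7×10⁻⁶ × 296.2 = 95.4 MPa (compressive).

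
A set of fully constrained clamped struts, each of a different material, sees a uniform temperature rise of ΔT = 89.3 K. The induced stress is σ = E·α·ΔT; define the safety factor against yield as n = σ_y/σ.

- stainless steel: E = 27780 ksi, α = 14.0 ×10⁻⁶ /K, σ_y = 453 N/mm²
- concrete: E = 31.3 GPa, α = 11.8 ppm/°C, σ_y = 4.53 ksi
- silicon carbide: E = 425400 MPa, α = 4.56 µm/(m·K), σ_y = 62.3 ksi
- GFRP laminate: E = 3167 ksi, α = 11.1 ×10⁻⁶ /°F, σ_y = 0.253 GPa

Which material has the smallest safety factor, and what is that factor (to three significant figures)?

In consistent units (E in GPa, α in ×10⁻⁶/K, σ_y in MPa):
  stainless steel: E = 191.5, α = 14.0, σ_y = 453.0 → σ = 239 MPa, n = 1.89
  concrete: E = 31.30, α = 11.8, σ_y = 31.23 → σ = 33.0 MPa, n = 0.947
  silicon carbide: E = 425.4, α = 4.56, σ_y = 429.5 → σ = 173 MPa, n = 2.48
  GFRP laminate: E = 21.84, α = 20.0, σ_y = 253.0 → σ = 39.0 MPa, n = 6.49
Smallest n: concrete with n = 0.947.

concrete, n = 0.947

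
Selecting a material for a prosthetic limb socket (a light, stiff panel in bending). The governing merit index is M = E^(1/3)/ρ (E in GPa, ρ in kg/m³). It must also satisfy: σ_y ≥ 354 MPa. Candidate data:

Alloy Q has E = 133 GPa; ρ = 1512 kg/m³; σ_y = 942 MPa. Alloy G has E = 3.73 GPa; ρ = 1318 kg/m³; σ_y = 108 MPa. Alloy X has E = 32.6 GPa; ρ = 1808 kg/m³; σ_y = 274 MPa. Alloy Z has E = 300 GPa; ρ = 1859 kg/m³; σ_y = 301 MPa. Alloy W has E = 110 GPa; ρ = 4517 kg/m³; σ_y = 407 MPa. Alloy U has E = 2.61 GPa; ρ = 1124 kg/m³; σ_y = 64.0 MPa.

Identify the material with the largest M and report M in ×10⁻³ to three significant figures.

Screen on constraints: σ_y ≥ 354 MPa. Survivors: alloy Q, alloy W.
Computing M directly (units already consistent):
  alloy Q: M = 3.38×10⁻³
  alloy W: M = 1.06×10⁻³
Alloy Q ranks first.

alloy Q, M = 3.38×10⁻³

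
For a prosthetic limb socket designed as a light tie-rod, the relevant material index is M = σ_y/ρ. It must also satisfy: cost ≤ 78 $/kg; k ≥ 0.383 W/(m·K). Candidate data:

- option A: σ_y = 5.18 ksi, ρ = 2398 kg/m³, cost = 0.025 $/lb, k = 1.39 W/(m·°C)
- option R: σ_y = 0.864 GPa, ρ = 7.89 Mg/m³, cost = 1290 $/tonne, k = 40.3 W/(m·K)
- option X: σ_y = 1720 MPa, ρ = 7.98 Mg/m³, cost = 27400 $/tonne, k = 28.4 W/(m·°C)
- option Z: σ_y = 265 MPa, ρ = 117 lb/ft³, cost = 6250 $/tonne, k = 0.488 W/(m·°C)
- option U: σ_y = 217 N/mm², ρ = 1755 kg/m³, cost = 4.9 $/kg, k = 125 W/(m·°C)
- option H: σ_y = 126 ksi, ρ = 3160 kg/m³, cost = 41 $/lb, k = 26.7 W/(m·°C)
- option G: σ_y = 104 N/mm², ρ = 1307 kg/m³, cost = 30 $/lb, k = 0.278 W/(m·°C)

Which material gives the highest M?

Screen on constraints: cost ≤ 78 $/kg; k ≥ 0.383 W/(m·K). Survivors: option A, option R, option X, option Z, option U.
After converting to SI:
  option A: σ_y = 35.71 MPa, ρ = 2398 kg/m³
  option R: σ_y = 864.0 MPa, ρ = 7890 kg/m³
  option X: σ_y = 1720 MPa, ρ = 7980 kg/m³
  option Z: σ_y = 265.0 MPa, ρ = 1874 kg/m³
  option U: σ_y = 217.0 MPa, ρ = 1755 kg/m³
  option X: M = 216 kN·m/kg
  option Z: M = 141 kN·m/kg
  option U: M = 124 kN·m/kg
  option R: M = 110 kN·m/kg
  option A: M = 14.9 kN·m/kg
Option X has the largest M.

option X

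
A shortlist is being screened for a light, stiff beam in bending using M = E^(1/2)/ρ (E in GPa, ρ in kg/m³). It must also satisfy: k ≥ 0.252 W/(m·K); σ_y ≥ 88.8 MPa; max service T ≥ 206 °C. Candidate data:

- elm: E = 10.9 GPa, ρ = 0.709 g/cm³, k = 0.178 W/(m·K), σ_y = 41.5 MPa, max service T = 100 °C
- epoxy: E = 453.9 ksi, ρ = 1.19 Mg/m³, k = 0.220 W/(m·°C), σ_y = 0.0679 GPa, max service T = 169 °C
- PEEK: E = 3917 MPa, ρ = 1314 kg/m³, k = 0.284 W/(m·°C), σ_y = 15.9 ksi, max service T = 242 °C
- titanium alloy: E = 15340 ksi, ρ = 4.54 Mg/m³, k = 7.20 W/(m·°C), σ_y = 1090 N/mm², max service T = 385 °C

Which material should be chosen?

titanium alloy

Screen on constraints: k ≥ 0.252 W/(m·K); σ_y ≥ 88.8 MPa; max service T ≥ 206 °C. Survivors: PEEK, titanium alloy.
After converting to SI:
  PEEK: E = 3.917 GPa, ρ = 1314 kg/m³
  titanium alloy: E = 105.8 GPa, ρ = 4540 kg/m³
  titanium alloy: M = 2.27×10⁻³
  PEEK: M = 1.51×10⁻³
Titanium alloy has the largest M.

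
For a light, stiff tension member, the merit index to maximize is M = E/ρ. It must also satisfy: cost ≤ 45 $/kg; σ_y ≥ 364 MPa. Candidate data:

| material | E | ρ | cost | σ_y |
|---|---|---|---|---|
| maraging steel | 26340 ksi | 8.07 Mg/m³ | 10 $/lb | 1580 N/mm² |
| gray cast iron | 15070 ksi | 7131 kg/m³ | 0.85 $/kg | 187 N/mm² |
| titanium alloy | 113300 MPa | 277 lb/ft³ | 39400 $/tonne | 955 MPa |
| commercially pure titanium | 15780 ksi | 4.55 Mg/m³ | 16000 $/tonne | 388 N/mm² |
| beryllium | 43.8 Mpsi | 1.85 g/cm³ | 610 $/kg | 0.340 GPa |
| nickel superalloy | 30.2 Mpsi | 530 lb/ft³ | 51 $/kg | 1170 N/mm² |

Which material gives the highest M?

Screen on constraints: cost ≤ 45 $/kg; σ_y ≥ 364 MPa. Survivors: maraging steel, titanium alloy, commercially pure titanium.
After converting to SI:
  maraging steel: E = 181.6 GPa, ρ = 8070 kg/m³
  titanium alloy: E = 113.3 GPa, ρ = 4437 kg/m³
  commercially pure titanium: E = 108.8 GPa, ρ = 4550 kg/m³
  titanium alloy: M = 25.5 MN·m/kg
  commercially pure titanium: M = 23.9 MN·m/kg
  maraging steel: M = 22.5 MN·m/kg
Highest index: titanium alloy.

titanium alloy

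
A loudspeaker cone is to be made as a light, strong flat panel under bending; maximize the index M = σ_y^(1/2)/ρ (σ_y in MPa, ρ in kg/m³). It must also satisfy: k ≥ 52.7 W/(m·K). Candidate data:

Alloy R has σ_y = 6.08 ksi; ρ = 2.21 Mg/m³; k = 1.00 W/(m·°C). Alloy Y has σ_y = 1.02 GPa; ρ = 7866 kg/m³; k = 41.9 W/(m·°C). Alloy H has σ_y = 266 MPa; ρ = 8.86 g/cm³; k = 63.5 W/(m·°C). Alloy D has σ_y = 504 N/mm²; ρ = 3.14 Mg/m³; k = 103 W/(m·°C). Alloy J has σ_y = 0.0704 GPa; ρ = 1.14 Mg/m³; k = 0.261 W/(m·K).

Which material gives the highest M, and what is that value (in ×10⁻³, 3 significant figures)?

Screen on constraints: k ≥ 52.7 W/(m·K). Survivors: alloy H, alloy D.
Normalizing units and computing the index:
  alloy H: σ_y = 266.0 MPa, ρ = 8860 kg/m³
  alloy D: σ_y = 504.0 MPa, ρ = 3140 kg/m³
  alloy D: M = 7.15×10⁻³
  alloy H: M = 1.84×10⁻³
The maximum is for alloy D.

alloy D, M = 7.15×10⁻³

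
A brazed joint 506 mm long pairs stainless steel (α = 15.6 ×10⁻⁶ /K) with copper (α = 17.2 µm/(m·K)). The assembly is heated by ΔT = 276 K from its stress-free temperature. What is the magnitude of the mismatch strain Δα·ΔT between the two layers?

Δα = |15.6 − 17.2|×10⁻⁶/K = 1.60×10⁻⁶/K.
Mismatch strain = Δα·ΔT = 1.60×10⁻⁶ × 276.0 = 4.42×10⁻⁴.

4.42×10⁻⁴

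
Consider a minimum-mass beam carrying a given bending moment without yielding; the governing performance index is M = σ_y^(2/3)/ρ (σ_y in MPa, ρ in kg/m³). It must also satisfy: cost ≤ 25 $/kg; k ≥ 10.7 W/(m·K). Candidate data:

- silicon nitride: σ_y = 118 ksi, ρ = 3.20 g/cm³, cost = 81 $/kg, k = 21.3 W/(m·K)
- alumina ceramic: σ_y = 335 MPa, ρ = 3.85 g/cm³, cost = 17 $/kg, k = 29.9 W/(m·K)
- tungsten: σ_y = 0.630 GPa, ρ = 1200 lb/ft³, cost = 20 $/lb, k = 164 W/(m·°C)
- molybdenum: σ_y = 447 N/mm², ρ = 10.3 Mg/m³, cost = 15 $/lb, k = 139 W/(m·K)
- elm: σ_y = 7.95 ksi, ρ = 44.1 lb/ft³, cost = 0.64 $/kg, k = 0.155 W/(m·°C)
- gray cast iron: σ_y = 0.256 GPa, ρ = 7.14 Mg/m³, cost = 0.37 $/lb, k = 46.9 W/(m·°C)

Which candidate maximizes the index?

alumina ceramic

Screen on constraints: cost ≤ 25 $/kg; k ≥ 10.7 W/(m·K). Survivors: alumina ceramic, gray cast iron.
Convert each candidate to consistent units, then evaluate M:
  alumina ceramic: σ_y = 335.0 MPa, ρ = 3850 kg/m³
  gray cast iron: σ_y = 256.0 MPa, ρ = 7140 kg/m³
  alumina ceramic: M = 12.5×10⁻³
  gray cast iron: M = 5.65×10⁻³
Highest index: alumina ceramic.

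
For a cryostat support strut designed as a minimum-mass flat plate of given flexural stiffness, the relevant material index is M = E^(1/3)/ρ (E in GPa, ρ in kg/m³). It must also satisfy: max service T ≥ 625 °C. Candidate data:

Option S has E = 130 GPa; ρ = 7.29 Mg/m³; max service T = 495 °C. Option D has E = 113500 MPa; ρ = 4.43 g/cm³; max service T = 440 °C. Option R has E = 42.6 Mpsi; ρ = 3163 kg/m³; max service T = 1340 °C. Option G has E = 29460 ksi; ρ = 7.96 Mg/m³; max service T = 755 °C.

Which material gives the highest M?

option R

Screen on constraints: max service T ≥ 625 °C. Survivors: option R, option G.
Convert each candidate to consistent units, then evaluate M:
  option R: E = 293.7 GPa, ρ = 3163 kg/m³
  option G: E = 203.1 GPa, ρ = 7960 kg/m³
  option R: M = 2.10×10⁻³
  option G: M = 0.738×10⁻³
Option R has the largest M.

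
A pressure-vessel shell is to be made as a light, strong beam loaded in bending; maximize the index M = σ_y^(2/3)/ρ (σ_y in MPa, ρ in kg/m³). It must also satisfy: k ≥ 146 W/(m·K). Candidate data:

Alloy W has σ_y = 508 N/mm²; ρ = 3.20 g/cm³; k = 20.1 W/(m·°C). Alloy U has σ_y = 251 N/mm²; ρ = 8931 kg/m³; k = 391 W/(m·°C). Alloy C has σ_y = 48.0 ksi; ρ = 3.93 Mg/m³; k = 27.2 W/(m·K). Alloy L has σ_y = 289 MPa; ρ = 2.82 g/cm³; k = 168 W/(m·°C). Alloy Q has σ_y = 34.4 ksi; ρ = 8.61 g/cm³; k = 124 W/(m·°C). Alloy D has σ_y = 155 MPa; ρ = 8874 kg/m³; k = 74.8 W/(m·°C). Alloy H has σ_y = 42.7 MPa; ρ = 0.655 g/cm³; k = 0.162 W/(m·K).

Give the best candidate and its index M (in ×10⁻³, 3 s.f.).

Screen on constraints: k ≥ 146 W/(m·K). Survivors: alloy U, alloy L.
After converting to SI:
  alloy U: σ_y = 251.0 MPa, ρ = 8931 kg/m³
  alloy L: σ_y = 289.0 MPa, ρ = 2820 kg/m³
  alloy L: M = 15.5×10⁻³
  alloy U: M = 4.46×10⁻³
The maximum is for alloy L.

alloy L, M = 15.5×10⁻³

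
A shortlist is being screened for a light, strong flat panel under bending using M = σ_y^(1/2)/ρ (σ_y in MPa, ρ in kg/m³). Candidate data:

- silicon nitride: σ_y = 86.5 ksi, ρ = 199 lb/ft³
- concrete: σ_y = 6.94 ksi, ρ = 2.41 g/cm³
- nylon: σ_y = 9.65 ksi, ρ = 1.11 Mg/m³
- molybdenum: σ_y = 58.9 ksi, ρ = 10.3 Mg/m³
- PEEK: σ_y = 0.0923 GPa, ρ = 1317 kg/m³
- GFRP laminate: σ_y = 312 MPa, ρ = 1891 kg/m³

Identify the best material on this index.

Normalizing units and computing the index:
  silicon nitride: σ_y = 596.4 MPa, ρ = 3188 kg/m³
  concrete: σ_y = 47.85 MPa, ρ = 2410 kg/m³
  nylon: σ_y = 66.53 MPa, ρ = 1110 kg/m³
  molybdenum: σ_y = 406.1 MPa, ρ = 10300 kg/m³
  PEEK: σ_y = 92.30 MPa, ρ = 1317 kg/m³
  GFRP laminate: σ_y = 312.0 MPa, ρ = 1891 kg/m³
  GFRP laminate: M = 9.34×10⁻³
  silicon nitride: M = 7.66×10⁻³
  nylon: M = 7.35×10⁻³
  PEEK: M = 7.29×10⁻³
  concrete: M = 2.87×10⁻³
  molybdenum: M = 1.96×10⁻³
GFRP laminate ranks first.

GFRP laminate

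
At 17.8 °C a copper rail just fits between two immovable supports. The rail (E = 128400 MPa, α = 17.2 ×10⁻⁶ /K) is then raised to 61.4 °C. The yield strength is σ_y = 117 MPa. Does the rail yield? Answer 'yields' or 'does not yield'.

does not yield

E = 128400 MPa = 128.4 GPa.
ΔT = 43.60 K. Constrained thermal stress σ = E·α·ΔT = 128.4×10³ MPa × 17.2×10⁻⁶ × 43.60 = 96.3 MPa (compressive).
Compare to σ_y = 117 MPa: σ < σ_y, so it does not yield.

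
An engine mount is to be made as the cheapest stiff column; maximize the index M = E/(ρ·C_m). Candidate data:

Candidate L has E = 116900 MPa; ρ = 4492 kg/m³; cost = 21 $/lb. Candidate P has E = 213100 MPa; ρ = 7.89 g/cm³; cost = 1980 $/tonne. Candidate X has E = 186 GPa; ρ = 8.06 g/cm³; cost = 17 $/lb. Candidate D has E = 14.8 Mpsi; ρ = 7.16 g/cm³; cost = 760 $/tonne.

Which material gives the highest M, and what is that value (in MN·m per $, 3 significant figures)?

candidate D, M = 18.8 MN·m per $

Putting every candidate on a common basis:
  candidate L: E = 116.9 GPa, ρ = 4492 kg/m³, cost = 46.30 $/kg
  candidate P: E = 213.1 GPa, ρ = 7890 kg/m³, cost = 1.980 $/kg
  candidate X: E = 186.0 GPa, ρ = 8060 kg/m³, cost = 37.48 $/kg
  candidate D: E = 102.0 GPa, ρ = 7160 kg/m³, cost = 0.7600 $/kg
  candidate D: M = 18.8 MN·m per $
  candidate P: M = 13.6 MN·m per $
  candidate X: M = 0.616 MN·m per $
  candidate L: M = 0.562 MN·m per $
Candidate D has the largest M.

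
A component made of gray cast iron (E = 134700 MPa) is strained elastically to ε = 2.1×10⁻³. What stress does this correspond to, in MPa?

E = 134700 MPa = 134.7 GPa.
σ = E·ε = 134700 MPa × 2.1×10⁻³ = 283 MPa.

283 MPa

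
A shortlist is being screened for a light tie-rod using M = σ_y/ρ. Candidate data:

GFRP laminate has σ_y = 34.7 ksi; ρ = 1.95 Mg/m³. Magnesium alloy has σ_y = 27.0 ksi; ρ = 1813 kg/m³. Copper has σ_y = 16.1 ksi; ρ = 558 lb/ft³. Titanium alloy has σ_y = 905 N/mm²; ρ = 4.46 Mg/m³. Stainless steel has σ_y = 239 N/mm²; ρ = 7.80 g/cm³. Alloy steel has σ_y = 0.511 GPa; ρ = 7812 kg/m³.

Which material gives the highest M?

titanium alloy

Normalizing units and computing the index:
  GFRP laminate: σ_y = 239.2 MPa, ρ = 1950 kg/m³
  magnesium alloy: σ_y = 186.2 MPa, ρ = 1813 kg/m³
  copper: σ_y = 111.0 MPa, ρ = 8938 kg/m³
  titanium alloy: σ_y = 905.0 MPa, ρ = 4460 kg/m³
  stainless steel: σ_y = 239.0 MPa, ρ = 7800 kg/m³
  alloy steel: σ_y = 511.0 MPa, ρ = 7812 kg/m³
  titanium alloy: M = 203 kN·m/kg
  GFRP laminate: M = 123 kN·m/kg
  magnesium alloy: M = 103 kN·m/kg
  alloy steel: M = 65.4 kN·m/kg
  stainless steel: M = 30.6 kN·m/kg
  copper: M = 12.4 kN·m/kg
Highest index: titanium alloy.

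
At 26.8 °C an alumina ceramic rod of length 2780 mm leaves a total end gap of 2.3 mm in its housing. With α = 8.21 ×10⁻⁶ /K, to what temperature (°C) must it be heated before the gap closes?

α·L₀·ΔT = 2.3 mm ⇒ ΔT = 2.3 / (8.21×10⁻⁶ × 2780.0) = 100.8 K.
T = 26.8 + 100.8 = 127.6 °C.

128 °C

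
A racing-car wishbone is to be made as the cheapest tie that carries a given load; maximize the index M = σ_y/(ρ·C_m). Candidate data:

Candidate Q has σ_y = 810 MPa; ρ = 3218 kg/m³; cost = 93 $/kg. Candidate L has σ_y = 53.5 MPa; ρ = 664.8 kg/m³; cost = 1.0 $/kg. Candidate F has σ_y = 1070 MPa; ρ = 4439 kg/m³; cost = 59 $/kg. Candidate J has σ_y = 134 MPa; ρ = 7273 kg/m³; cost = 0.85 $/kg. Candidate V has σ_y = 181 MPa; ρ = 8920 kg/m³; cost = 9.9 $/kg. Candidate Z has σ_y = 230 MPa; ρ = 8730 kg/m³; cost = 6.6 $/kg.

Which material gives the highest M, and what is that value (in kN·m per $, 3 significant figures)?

Evaluate M for each candidate:
  candidate L: M = 80.5 kN·m per $
  candidate J: M = 21.7 kN·m per $
  candidate F: M = 4.09 kN·m per $
  candidate Z: M = 3.99 kN·m per $
  candidate Q: M = 2.71 kN·m per $
  candidate V: M = 2.05 kN·m per $
Candidate L has the largest M.

candidate L, M = 80.5 kN·m per $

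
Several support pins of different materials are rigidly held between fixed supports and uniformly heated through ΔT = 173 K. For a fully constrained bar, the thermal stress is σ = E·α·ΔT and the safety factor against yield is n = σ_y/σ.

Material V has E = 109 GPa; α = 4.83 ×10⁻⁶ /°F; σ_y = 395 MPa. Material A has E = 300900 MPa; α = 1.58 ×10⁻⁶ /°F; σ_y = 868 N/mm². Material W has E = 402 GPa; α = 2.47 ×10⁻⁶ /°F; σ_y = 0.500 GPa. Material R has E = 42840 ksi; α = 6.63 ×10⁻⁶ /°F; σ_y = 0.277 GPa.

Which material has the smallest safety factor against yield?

material R

Converting E to GPa, α to ×10⁻⁶/K, σ_y to MPa, then σ and n for each:
  material V: E = 109.0, α = 8.69, σ_y = 395.0 → σ = 164 MPa, n = 2.41
  material A: E = 300.9, α = 2.84, σ_y = 868.0 → σ = 148 MPa, n = 5.86
  material W: E = 402.0, α = 4.45, σ_y = 500.0 → σ = 309 MPa, n = 1.62
  material R: E = 295.4, α = 11.9, σ_y = 277.0 → σ = 610 MPa, n = 0.454
Material R has the lowest safety factor, n = 0.454.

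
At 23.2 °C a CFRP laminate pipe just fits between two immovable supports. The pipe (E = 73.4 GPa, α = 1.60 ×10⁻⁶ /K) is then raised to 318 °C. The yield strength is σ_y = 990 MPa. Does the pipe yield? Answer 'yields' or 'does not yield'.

ΔT = 294.8 K. Constrained thermal stress σ = E·α·ΔT = 73.40×10³ MPa × 1.60×10⁻⁶ × 294.8 = 34.6 MPa (compressive).
Compare to σ_y = 990 MPa: σ < σ_y, so it does not yield.

does not yield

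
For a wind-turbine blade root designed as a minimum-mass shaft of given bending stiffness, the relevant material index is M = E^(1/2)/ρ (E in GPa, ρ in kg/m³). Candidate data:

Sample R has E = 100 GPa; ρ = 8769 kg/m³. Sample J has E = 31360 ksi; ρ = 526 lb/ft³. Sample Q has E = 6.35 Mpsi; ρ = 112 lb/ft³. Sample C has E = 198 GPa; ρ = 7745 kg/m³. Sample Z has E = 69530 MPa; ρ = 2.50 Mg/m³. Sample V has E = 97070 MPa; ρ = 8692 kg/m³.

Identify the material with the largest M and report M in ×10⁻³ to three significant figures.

Convert each candidate to consistent units, then evaluate M:
  sample R: E = 100.0 GPa, ρ = 8769 kg/m³
  sample J: E = 216.2 GPa, ρ = 8426 kg/m³
  sample Q: E = 43.78 GPa, ρ = 1794 kg/m³
  sample C: E = 198.0 GPa, ρ = 7745 kg/m³
  sample Z: E = 69.53 GPa, ρ = 2500 kg/m³
  sample V: E = 97.07 GPa, ρ = 8692 kg/m³
  sample Q: M = 3.69×10⁻³
  sample Z: M = 3.34×10⁻³
  sample C: M = 1.82×10⁻³
  sample J: M = 1.75×10⁻³
  sample R: M = 1.14×10⁻³
  sample V: M = 1.13×10⁻³
Sample Q ranks first.

sample Q, M = 3.69×10⁻³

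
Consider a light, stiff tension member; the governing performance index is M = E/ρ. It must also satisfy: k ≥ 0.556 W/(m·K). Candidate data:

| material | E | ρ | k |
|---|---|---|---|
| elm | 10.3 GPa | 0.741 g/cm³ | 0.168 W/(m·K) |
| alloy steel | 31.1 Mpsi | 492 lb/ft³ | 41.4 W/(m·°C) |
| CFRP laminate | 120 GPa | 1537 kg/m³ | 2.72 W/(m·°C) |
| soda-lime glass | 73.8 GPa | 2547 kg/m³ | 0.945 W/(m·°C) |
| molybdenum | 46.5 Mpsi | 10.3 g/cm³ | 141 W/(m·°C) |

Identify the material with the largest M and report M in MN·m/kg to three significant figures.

Screen on constraints: k ≥ 0.556 W/(m·K). Survivors: alloy steel, CFRP laminate, soda-lime glass, molybdenum.
After converting to SI:
  alloy steel: E = 214.4 GPa, ρ = 7881 kg/m³
  CFRP laminate: E = 120.0 GPa, ρ = 1537 kg/m³
  soda-lime glass: E = 73.80 GPa, ρ = 2547 kg/m³
  molybdenum: E = 320.6 GPa, ρ = 10300 kg/m³
  CFRP laminate: M = 78.1 MN·m/kg
  molybdenum: M = 31.1 MN·m/kg
  soda-lime glass: M = 29.0 MN·m/kg
  alloy steel: M = 27.2 MN·m/kg
Highest index: CFRP laminate.

CFRP laminate, M = 78.1 MN·m/kg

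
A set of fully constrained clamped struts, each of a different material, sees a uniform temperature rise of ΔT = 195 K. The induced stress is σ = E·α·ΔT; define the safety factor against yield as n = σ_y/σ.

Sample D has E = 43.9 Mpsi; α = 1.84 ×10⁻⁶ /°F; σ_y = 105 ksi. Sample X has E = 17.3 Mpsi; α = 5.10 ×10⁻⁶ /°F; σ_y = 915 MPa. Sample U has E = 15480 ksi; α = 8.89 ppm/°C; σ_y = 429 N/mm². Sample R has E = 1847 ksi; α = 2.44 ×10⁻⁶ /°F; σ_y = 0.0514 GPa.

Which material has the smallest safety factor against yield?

sample U

With everything in SI (GPa, ×10⁻⁶/K, MPa):
  sample D: E = 302.7, α = 3.31, σ_y = 723.9 → σ = 195 MPa, n = 3.70
  sample X: E = 119.3, α = 9.18, σ_y = 915.0 → σ = 214 MPa, n = 4.29
  sample U: E = 106.7, α = 8.89, σ_y = 429.0 → σ = 185 MPa, n = 2.32
  sample R: E = 12.73, α = 4.39, σ_y = 51.40 → σ = 10.9 MPa, n = 4.71
Sample U has the lowest safety factor, n = 2.32.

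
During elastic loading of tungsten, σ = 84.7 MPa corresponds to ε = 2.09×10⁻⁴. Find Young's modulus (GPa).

405 GPa

E = σ/ε = 84.7 MPa / 2.09×10⁻⁴ = 405300 MPa = 405 GPa.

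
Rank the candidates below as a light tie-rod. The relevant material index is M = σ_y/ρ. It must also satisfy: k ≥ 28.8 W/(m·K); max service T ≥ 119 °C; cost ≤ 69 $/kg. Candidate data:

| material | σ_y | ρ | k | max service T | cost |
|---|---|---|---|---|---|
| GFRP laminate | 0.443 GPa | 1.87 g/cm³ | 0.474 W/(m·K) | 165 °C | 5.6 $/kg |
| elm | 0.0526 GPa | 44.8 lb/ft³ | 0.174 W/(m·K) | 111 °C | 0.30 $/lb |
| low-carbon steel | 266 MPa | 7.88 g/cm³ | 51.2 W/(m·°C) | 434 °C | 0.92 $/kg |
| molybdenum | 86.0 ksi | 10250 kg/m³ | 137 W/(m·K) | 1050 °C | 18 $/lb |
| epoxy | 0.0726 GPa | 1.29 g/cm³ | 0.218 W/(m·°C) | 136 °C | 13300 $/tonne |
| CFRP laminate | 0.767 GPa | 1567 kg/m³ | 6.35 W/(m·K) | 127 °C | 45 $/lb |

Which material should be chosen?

Screen on constraints: k ≥ 28.8 W/(m·K); max service T ≥ 119 °C; cost ≤ 69 $/kg. Survivors: low-carbon steel, molybdenum.
After converting to SI:
  low-carbon steel: σ_y = 266.0 MPa, ρ = 7880 kg/m³
  molybdenum: σ_y = 592.9 MPa, ρ = 10250 kg/m³
  molybdenum: M = 57.8 kN·m/kg
  low-carbon steel: M = 33.8 kN·m/kg
Molybdenum has the largest M.

molybdenum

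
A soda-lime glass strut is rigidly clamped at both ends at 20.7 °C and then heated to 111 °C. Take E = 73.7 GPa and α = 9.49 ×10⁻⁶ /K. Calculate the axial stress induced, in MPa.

63.2 MPa

ΔT = 90.30 K. Constrained thermal stress σ = E·α·ΔT = 73.70×10³ MPa × 9.49×10⁻⁶ × 90.30 = 63.2 MPa (compressive).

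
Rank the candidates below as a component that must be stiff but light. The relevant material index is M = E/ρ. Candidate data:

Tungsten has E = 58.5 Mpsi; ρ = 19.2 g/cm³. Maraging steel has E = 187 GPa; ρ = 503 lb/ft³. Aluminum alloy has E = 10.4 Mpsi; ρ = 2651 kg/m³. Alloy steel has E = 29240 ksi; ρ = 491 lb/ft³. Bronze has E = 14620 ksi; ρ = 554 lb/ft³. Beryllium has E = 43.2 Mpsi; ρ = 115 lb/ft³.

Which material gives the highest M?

beryllium

Normalizing units and computing the index:
  tungsten: E = 403.3 GPa, ρ = 19200 kg/m³
  maraging steel: E = 187.0 GPa, ρ = 8057 kg/m³
  aluminum alloy: E = 71.71 GPa, ρ = 2651 kg/m³
  alloy steel: E = 201.6 GPa, ρ = 7865 kg/m³
  bronze: E = 100.8 GPa, ρ = 8874 kg/m³
  beryllium: E = 297.9 GPa, ρ = 1842 kg/m³
  beryllium: M = 162 MN·m/kg
  aluminum alloy: M = 27.0 MN·m/kg
  alloy steel: M = 25.6 MN·m/kg
  maraging steel: M = 23.2 MN·m/kg
  tungsten: M = 21.0 MN·m/kg
  bronze: M = 11.4 MN·m/kg
Highest index: beryllium.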